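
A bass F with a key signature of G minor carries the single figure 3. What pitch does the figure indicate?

A

Counting 2 letter steps above F lands on A; in G minor, that letter is A.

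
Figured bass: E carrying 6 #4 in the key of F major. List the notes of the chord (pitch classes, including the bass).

E, A#, C

A fourth above E in this key is A, raised to A# by the sharp.
A sixth above E in this key is C.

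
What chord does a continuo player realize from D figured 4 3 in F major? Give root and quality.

The figures 4 3 indicate a seventh chord in second inversion.
In second inversion the root lies a fourth above the bass: a fourth above D in F major is G.
The chord tones are D, F, G, Bb, giving G minor seventh.

G minor seventh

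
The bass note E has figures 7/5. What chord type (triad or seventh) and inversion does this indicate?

7/5 is shorthand for 7/5/3.
Intervals of 7/5/3 above the bass form a seventh chord; the bass is the root, so this is root position.

seventh chord, root position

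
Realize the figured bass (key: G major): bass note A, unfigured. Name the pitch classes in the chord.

An unfigured bass implies 5/3.
A third above A in this key is C.
A fifth above A in this key is E.
Together with the bass A, this spells A minor in root position.

A, C, E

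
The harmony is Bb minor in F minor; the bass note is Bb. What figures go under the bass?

no figures

Bb is the root of Bb minor, so the chord is in root position.
A triad in root position is figured 5/3, conventionally abbreviated (no figures — root-position triad).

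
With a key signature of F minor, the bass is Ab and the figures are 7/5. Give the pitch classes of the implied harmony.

Ab, C, Eb, G

The written figures 7/5 are shorthand for 7/5/3: the 3 is implied.
A third above Ab in this key is C.
A fifth above Ab in this key is Eb.
A seventh above Ab in this key is G.
Together with the bass Ab, this spells Ab major seventh in root position.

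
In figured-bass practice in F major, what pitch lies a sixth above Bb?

Counting 5 letter steps above Bb lands on G; in F major, that letter is G.

G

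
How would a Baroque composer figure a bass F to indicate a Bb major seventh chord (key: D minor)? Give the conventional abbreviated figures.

4/3

F is the fifth of Bb major seventh, so the chord is in second inversion.
A seventh chord in second inversion is figured 6/4/3, conventionally abbreviated 4/3.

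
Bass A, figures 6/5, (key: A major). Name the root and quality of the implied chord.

F# minor seventh

The figures 6/5 indicate a seventh chord in first inversion.
In first inversion the root lies a sixth above the bass: a sixth above A in A major is F#.
The chord tones are A, C#, E, F#, giving F# minor seventh.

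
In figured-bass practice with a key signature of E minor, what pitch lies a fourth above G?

Counting 3 letter steps above G lands on C; in E minor, that letter is C.

C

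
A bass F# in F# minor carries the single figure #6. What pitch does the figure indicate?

D#

Counting 5 letter steps above F# lands on D; in F# minor, that letter is D.
The #6 figure raises it a semitone, giving D#.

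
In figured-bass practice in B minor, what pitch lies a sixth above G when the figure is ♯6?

E#

Counting 5 letter steps above G lands on E; in B minor, that letter is E.
The #6 figure raises it a semitone, giving E#.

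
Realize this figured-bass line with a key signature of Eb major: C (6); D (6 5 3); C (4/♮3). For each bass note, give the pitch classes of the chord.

C (6/3): C, Eb, Ab.
D (6/5/3): D, F, Ab, Bb.
C (6/4/♮3): C, E, F, Ab.

C, Eb, Ab | D, F, Ab, Bb | C, E, F, Ab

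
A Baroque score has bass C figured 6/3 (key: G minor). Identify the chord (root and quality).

A diminished

The figures 6/3 indicate a triad in first inversion.
In first inversion the root lies a sixth above the bass: a sixth above C in G minor is A.
The chord tones are C, Eb, A, giving A diminished.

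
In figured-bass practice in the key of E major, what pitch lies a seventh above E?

Counting 6 letter steps above E lands on D; in E major, that letter is D#.

D#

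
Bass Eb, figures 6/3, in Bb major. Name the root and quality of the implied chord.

C minor

The figures 6/3 indicate a triad in first inversion.
In first inversion the root lies a sixth above the bass: a sixth above Eb in Bb major is C.
The chord tones are Eb, G, C, giving C minor.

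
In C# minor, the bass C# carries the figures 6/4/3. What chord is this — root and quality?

F# minor seventh

The figures 6/4/3 indicate a seventh chord in second inversion.
In second inversion the root lies a fourth above the bass: a fourth above C# in C# minor is F#.
The chord tones are C#, E, F#, A, giving F# minor seventh.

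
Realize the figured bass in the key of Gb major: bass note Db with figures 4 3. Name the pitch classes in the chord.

The written figures 4 3 are shorthand for 6/4/3: the 6 is implied.
A third above Db in this key is F.
A fourth above Db in this key is Gb.
A sixth above Db in this key is Bb.
Together with the bass Db, this spells Gb major seventh in second inversion.

Db, F, Gb, Bb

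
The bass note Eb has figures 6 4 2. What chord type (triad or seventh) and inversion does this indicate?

Intervals of 6/4/2 above the bass form a seventh chord; the bass is the seventh, so this is third inversion.

seventh chord, third inversion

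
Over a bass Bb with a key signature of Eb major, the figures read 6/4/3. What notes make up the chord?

Bb, D, Eb, G

A third above Bb in this key is D.
A fourth above Bb in this key is Eb.
A sixth above Bb in this key is G.
Together with the bass Bb, this spells Eb major seventh in second inversion.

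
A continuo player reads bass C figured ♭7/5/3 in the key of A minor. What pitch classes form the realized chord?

A third above C in this key is E.
A fifth above C in this key is G.
A seventh above C in this key is B, lowered to Bb by the flat.
Together with the bass C, this spells C dominant seventh in root position.

C, E, G, Bb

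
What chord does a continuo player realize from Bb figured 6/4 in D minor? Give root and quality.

The figures 6/4 indicate a triad in second inversion.
In second inversion the root lies a fourth above the bass: a fourth above Bb in D minor is E.
The chord tones are Bb, E, G, giving E diminished.

E diminished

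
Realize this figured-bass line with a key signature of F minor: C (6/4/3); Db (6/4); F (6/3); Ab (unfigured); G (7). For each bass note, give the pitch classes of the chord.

C, Eb, F, Ab | Db, G, Bb | F, Ab, Db | Ab, C, Eb | G, Bb, Db, F

C (6/4/3): C, Eb, F, Ab.
Db (6/4): Db, G, Bb.
F (6/3): F, Ab, Db.
Ab (5/3): Ab, C, Eb.
G (7/5/3): G, Bb, Db, F.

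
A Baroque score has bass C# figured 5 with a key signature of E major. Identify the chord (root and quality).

C# minor

The figures 5 indicate a triad in root position.
In root position the bass is the root, so the root is C#.
The chord tones are C#, E, G#, giving C# minor.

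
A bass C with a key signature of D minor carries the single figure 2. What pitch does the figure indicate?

D

Counting 1 letter step above C lands on D; in D minor, that letter is D.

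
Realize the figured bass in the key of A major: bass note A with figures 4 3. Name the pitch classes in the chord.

A, C#, D, F#

The written figures 4 3 are shorthand for 6/4/3: the 6 is implied.
A third above A in this key is C#.
A fourth above A in this key is D.
A sixth above A in this key is F#.
Together with the bass A, this spells D major seventh in second inversion.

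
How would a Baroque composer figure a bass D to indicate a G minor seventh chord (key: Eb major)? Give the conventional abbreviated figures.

D is the fifth of G minor seventh, so the chord is in second inversion.
A seventh chord in second inversion is figured 6/4/3, conventionally abbreviated 4/3.

4/3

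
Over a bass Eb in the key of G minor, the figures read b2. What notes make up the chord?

Eb, Fb, A, C

The written figures b2 are shorthand for 6/4/2: the 6/4 are implied.
A second above Eb in this key is F, lowered to Fb by the flat.
A fourth above Eb in this key is A.
A sixth above Eb in this key is C.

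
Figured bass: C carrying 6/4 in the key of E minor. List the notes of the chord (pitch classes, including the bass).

A fourth above C in this key is F#.
A sixth above C in this key is A.
Together with the bass C, this spells F# diminished in second inversion.

C, F#, A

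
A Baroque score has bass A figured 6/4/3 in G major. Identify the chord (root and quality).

The figures 6/4/3 indicate a seventh chord in second inversion.
In second inversion the root lies a fourth above the bass: a fourth above A in G major is D.
The chord tones are A, C, D, F#, giving D dominant seventh.

D dominant seventh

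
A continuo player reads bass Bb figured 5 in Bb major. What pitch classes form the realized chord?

Bb, D, F

The written figures 5 are shorthand for 5/3: the 3 is implied.
A third above Bb in this key is D.
A fifth above Bb in this key is F.
Together with the bass Bb, this spells Bb major in root position.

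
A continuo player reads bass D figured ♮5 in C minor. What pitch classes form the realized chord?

D, F, A

The written figures ♮5 are shorthand for 5/3: the 3 is implied.
A third above D in this key is F.
A fifth above D in this key is Ab, made natural (A) by the ♮ figure.
Together with the bass D, this spells D minor in root position.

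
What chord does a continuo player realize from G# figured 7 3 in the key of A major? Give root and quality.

The figures 7 3 indicate a seventh chord in root position.
In root position the bass is the root, so the root is G#.
The chord tones are G#, B, D, F#, giving G# half-diminished seventh.

G# half-diminished seventh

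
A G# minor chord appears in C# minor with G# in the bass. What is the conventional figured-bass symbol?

no figures

G# is the root of G# minor, so the chord is in root position.
A triad in root position is figured 5/3, conventionally abbreviated (no figures — root-position triad).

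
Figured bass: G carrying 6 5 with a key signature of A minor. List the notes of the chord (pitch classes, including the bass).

The written figures 6 5 are shorthand for 6/5/3: the 3 is implied.
A third above G in this key is B.
A fifth above G in this key is D.
A sixth above G in this key is E.
Together with the bass G, this spells E minor seventh in first inversion.

G, B, D, E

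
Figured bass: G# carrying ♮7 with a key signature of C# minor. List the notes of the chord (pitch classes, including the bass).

G#, B, D#, F

The written figures ♮7 are shorthand for 7/5/3: the 5/3 are implied.
A third above G# in this key is B.
A fifth above G# in this key is D#.
A seventh above G# in this key is F#, made natural (F) by the ♮ figure.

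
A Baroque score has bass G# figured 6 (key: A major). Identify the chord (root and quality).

The figures 6 indicate a triad in first inversion.
In first inversion the root lies a sixth above the bass: a sixth above G# in A major is E.
The chord tones are G#, B, E, giving E major.

E major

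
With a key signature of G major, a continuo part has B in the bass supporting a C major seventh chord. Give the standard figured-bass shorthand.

4/2

B is the seventh of C major seventh, so the chord is in third inversion.
A seventh chord in third inversion is figured 6/4/2, conventionally abbreviated 4/2.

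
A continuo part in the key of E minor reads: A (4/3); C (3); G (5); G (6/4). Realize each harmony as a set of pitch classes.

A, C, D, F# | C, E, G | G, B, D | G, C, E

A (6/4/3): A, C, D, F#.
C (5/3): C, E, G.
G (5/3): G, B, D.
G (6/4): G, C, E.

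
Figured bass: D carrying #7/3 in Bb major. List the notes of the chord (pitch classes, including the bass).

The written figures #7/3 are shorthand for 7/5/3: the 5 is implied.
A third above D in this key is F.
A fifth above D in this key is A.
A seventh above D in this key is C, raised to C# by the sharp.
Together with the bass D, this spells D minor-major seventh in root position.

D, F, A, C#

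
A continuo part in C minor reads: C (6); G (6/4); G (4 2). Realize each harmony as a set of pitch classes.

C, Eb, Ab | G, C, Eb | G, Ab, C, Eb

C (6/3): C, Eb, Ab.
G (6/4): G, C, Eb.
G (6/4/2): G, Ab, C, Eb.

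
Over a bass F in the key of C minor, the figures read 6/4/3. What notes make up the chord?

A third above F in this key is Ab.
A fourth above F in this key is Bb.
A sixth above F in this key is D.
Together with the bass F, this spells Bb dominant seventh in second inversion.

F, Ab, Bb, D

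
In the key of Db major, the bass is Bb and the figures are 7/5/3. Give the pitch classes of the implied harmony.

Bb, Db, F, Ab

A third above Bb in this key is Db.
A fifth above Bb in this key is F.
A seventh above Bb in this key is Ab.
Together with the bass Bb, this spells Bb minor seventh in root position.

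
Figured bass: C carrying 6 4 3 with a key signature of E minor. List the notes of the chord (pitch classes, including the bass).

A third above C in this key is E.
A fourth above C in this key is F#.
A sixth above C in this key is A.
Together with the bass C, this spells F# half-diminished seventh in second inversion.

C, E, F#, A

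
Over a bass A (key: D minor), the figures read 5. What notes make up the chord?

A, C, E

The written figures 5 are shorthand for 5/3: the 3 is implied.
A third above A in this key is C.
A fifth above A in this key is E.
Together with the bass A, this spells A minor in root position.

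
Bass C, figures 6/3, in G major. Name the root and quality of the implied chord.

The figures 6/3 indicate a triad in first inversion.
In first inversion the root lies a sixth above the bass: a sixth above C in G major is A.
The chord tones are C, E, A, giving A minor.

A minor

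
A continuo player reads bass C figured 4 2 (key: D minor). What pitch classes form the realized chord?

C, D, F, A

The written figures 4 2 are shorthand for 6/4/2: the 6 is implied.
A second above C in this key is D.
A fourth above C in this key is F.
A sixth above C in this key is A.
Together with the bass C, this spells D minor seventh in third inversion.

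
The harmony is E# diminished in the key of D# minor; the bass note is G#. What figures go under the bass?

6

G# is the third of E# diminished, so the chord is in first inversion.
A triad in first inversion is figured 6/3, conventionally abbreviated 6.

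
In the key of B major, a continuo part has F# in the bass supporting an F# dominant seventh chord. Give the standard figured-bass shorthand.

7

F# is the root of F# dominant seventh, so the chord is in root position.
A seventh chord in root position is figured 7/5/3, conventionally abbreviated 7.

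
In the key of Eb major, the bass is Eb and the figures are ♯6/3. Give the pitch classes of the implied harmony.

A third above Eb in this key is G.
A sixth above Eb in this key is C, raised to C# by the sharp.

Eb, G, C#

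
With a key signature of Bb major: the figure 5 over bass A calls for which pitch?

Eb

Counting 4 letter steps above A lands on E; in Bb major, that letter is Eb.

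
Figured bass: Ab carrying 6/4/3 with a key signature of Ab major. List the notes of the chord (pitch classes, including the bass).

Ab, C, Db, F

A third above Ab in this key is C.
A fourth above Ab in this key is Db.
A sixth above Ab in this key is F.
Together with the bass Ab, this spells Db major seventh in second inversion.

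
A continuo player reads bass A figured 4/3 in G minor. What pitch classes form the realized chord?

A, C, D, F

The written figures 4/3 are shorthand for 6/4/3: the 6 is implied.
A third above A in this key is C.
A fourth above A in this key is D.
A sixth above A in this key is F.
Together with the bass A, this spells D minor seventh in second inversion.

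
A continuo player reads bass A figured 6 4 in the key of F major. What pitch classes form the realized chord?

A, D, F

A fourth above A in this key is D.
A sixth above A in this key is F.
Together with the bass A, this spells D minor in second inversion.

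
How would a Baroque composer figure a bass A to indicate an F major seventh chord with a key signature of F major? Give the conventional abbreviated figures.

A is the third of F major seventh, so the chord is in first inversion.
A seventh chord in first inversion is figured 6/5/3, conventionally abbreviated 6/5.

6/5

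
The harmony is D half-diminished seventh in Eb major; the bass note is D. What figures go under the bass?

D is the root of D half-diminished seventh, so the chord is in root position.
A seventh chord in root position is figured 7/5/3, conventionally abbreviated 7.

7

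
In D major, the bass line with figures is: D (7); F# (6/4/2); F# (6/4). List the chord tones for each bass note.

D, F#, A, C# | F#, G, B, D | F#, B, D

D (7/5/3): D, F#, A, C#.
F# (6/4/2): F#, G, B, D.
F# (6/4): F#, B, D.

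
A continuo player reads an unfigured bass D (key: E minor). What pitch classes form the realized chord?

D, F#, A

An unfigured bass implies 5/3.
A third above D in this key is F#.
A fifth above D in this key is A.
Together with the bass D, this spells D major in root position.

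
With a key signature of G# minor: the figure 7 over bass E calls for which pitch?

Counting 6 letter steps above E lands on D; in G# minor, that letter is D#.

D#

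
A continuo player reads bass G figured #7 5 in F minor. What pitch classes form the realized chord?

The written figures #7 5 are shorthand for 7/5/3: the 3 is implied.
A third above G in this key is Bb.
A fifth above G in this key is Db.
A seventh above G in this key is F, raised to F# by the sharp.

G, Bb, Db, F#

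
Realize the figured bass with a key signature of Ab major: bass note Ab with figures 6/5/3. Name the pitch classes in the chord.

A third above Ab in this key is C.
A fifth above Ab in this key is Eb.
A sixth above Ab in this key is F.
Together with the bass Ab, this spells F minor seventh in first inversion.

Ab, C, Eb, F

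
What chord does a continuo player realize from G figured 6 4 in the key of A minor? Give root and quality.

The figures 6 4 indicate a triad in second inversion.
In second inversion the root lies a fourth above the bass: a fourth above G in A minor is C.
The chord tones are G, C, E, giving C major.

C major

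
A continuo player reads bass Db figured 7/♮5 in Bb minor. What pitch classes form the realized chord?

The written figures 7/♮5 are shorthand for 7/5/3: the 3 is implied.
A third above Db in this key is F.
A fifth above Db in this key is Ab, made natural (A) by the ♮ figure.
A seventh above Db in this key is C.
Together with the bass Db, this spells Db augmented major seventh in root position.

Db, F, A, C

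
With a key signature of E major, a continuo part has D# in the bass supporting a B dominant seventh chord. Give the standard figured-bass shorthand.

6/5

D# is the third of B dominant seventh, so the chord is in first inversion.
A seventh chord in first inversion is figured 6/5/3, conventionally abbreviated 6/5.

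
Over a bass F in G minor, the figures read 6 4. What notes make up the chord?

A fourth above F in this key is Bb.
A sixth above F in this key is D.
Together with the bass F, this spells Bb major in second inversion.

F, Bb, D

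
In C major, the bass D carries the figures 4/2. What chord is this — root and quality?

The figures 4/2 indicate a seventh chord in third inversion.
In third inversion the root lies a second above the bass: a second above D in C major is E.
The chord tones are D, E, G, B, giving E minor seventh.

E minor seventh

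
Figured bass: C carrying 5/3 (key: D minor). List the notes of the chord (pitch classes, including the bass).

C, E, G

A third above C in this key is E.
A fifth above C in this key is G.
Together with the bass C, this spells C major in root position.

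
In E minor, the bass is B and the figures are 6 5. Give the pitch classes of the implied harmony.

The written figures 6 5 are shorthand for 6/5/3: the 3 is implied.
A third above B in this key is D.
A fifth above B in this key is F#.
A sixth above B in this key is G.
Together with the bass B, this spells G major seventh in first inversion.

B, D, F#, G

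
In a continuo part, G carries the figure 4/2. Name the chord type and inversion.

4/2 is shorthand for 6/4/2.
Intervals of 6/4/2 above the bass form a seventh chord; the bass is the seventh, so this is third inversion.

seventh chord, third inversion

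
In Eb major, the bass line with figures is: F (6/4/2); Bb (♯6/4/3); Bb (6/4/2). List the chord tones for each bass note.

F (6/4/2): F, G, Bb, D.
Bb (#6/4/3): Bb, D, Eb, G#.
Bb (6/4/2): Bb, C, Eb, G.

F, G, Bb, D | Bb, D, Eb, G# | Bb, C, Eb, G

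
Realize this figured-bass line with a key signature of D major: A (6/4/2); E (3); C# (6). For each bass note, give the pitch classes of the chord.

A (6/4/2): A, B, D, F#.
E (5/3): E, G, B.
C# (6/3): C#, E, A.

A, B, D, F# | E, G, B | C#, E, A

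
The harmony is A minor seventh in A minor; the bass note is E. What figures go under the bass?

E is the fifth of A minor seventh, so the chord is in second inversion.
A seventh chord in second inversion is figured 6/4/3, conventionally abbreviated 4/3.

4/3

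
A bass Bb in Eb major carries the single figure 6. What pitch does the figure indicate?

Counting 5 letter steps above Bb lands on G; in Eb major, that letter is G.

G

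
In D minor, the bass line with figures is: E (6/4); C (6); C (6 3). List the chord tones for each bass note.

E (6/4): E, A, C.
C (6/3): C, E, A.
C (6/3): C, E, A.

E, A, C | C, E, A | C, E, A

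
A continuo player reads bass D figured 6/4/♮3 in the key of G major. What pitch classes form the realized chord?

A third above D in this key is F#, made natural (F) by the ♮ figure.
A fourth above D in this key is G.
A sixth above D in this key is B.
Together with the bass D, this spells G dominant seventh in second inversion.

D, F, G, B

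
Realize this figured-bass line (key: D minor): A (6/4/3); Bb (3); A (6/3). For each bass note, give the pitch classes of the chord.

A (6/4/3): A, C, D, F.
Bb (5/3): Bb, D, F.
A (6/3): A, C, F.

A, C, D, F | Bb, D, F | A, C, F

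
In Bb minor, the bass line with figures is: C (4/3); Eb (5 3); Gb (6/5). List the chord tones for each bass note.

C, Eb, F, Ab | Eb, Gb, Bb | Gb, Bb, Db, Eb

C (6/4/3): C, Eb, F, Ab.
Eb (5/3): Eb, Gb, Bb.
Gb (6/5/3): Gb, Bb, Db, Eb.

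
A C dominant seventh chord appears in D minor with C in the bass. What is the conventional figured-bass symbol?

7

C is the root of C dominant seventh, so the chord is in root position.
A seventh chord in root position is figured 7/5/3, conventionally abbreviated 7.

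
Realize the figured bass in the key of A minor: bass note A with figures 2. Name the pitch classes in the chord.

The written figures 2 are shorthand for 6/4/2: the 6/4 are implied.
A second above A in this key is B.
A fourth above A in this key is D.
A sixth above A in this key is F.
Together with the bass A, this spells B half-diminished seventh in third inversion.

A, B, D, F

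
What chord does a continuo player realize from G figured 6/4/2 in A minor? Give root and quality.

The figures 6/4/2 indicate a seventh chord in third inversion.
In third inversion the root lies a second above the bass: a second above G in A minor is A.
The chord tones are G, A, C, E, giving A minor seventh.

A minor seventh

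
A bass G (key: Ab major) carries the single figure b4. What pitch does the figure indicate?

Cb

Counting 3 letter steps above G lands on C; in Ab major, that letter is C.
The b4 figure lowers it a semitone, giving Cb.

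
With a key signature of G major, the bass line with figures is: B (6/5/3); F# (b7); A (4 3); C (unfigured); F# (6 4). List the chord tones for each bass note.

B, D, F#, G | F#, A, C, Eb | A, C, D, F# | C, E, G | F#, B, D

B (6/5/3): B, D, F#, G.
F# (b7/5/3): F#, A, C, Eb.
A (6/4/3): A, C, D, F#.
C (5/3): C, E, G.
F# (6/4): F#, B, D.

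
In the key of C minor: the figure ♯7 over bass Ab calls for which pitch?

G#

Counting 6 letter steps above Ab lands on G; in C minor, that letter is G.
The #7 figure raises it a semitone, giving G#.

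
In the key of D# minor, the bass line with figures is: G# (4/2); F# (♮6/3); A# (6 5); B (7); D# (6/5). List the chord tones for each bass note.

G# (6/4/2): G#, A#, C#, E#.
F# (♮6/3): F#, A#, D.
A# (6/5/3): A#, C#, E#, F#.
B (7/5/3): B, D#, F#, A#.
D# (6/5/3): D#, F#, A#, B.

G#, A#, C#, E# | F#, A#, D | A#, C#, E#, F# | B, D#, F#, A# | D#, F#, A#, B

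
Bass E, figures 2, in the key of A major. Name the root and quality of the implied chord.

F# minor seventh

The figures 2 indicate a seventh chord in third inversion.
In third inversion the root lies a second above the bass: a second above E in A major is F#.
The chord tones are E, F#, A, C#, giving F# minor seventh.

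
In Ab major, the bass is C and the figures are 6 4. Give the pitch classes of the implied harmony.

A fourth above C in this key is F.
A sixth above C in this key is Ab.
Together with the bass C, this spells F minor in second inversion.

C, F, Ab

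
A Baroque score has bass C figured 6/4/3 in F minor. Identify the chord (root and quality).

The figures 6/4/3 indicate a seventh chord in second inversion.
In second inversion the root lies a fourth above the bass: a fourth above C in F minor is F.
The chord tones are C, Eb, F, Ab, giving F minor seventh.

F minor seventh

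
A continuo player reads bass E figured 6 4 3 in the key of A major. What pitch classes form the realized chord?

E, G#, A, C#

A third above E in this key is G#.
A fourth above E in this key is A.
A sixth above E in this key is C#.
Together with the bass E, this spells A major seventh in second inversion.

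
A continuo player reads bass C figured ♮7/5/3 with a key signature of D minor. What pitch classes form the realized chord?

A third above C in this key is E.
A fifth above C in this key is G.
A seventh above C in this key is Bb, made natural (B) by the ♮ figure.
Together with the bass C, this spells C major seventh in root position.

C, E, G, B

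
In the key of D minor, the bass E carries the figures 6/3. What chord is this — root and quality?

The figures 6/3 indicate a triad in first inversion.
In first inversion the root lies a sixth above the bass: a sixth above E in D minor is C.
The chord tones are E, G, C, giving C major.

C major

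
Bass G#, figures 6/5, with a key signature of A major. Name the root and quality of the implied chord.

E dominant seventh

The figures 6/5 indicate a seventh chord in first inversion.
In first inversion the root lies a sixth above the bass: a sixth above G# in A major is E.
The chord tones are G#, B, D, E, giving E dominant seventh.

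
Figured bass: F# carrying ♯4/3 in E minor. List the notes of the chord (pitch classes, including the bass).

F#, A, B#, D

The written figures ♯4/3 are shorthand for 6/4/3: the 6 is implied.
A third above F# in this key is A.
A fourth above F# in this key is B, raised to B# by the sharp.
A sixth above F# in this key is D.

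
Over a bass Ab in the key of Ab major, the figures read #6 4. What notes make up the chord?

Ab, Db, F#

A fourth above Ab in this key is Db.
A sixth above Ab in this key is F, raised to F# by the sharp.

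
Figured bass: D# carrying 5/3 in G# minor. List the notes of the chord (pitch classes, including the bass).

D#, F#, A#

A third above D# in this key is F#.
A fifth above D# in this key is A#.
Together with the bass D#, this spells D# minor in root position.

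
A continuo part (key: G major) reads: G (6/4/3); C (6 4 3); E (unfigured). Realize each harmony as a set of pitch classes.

G, B, C, E | C, E, F#, A | E, G, B

G (6/4/3): G, B, C, E.
C (6/4/3): C, E, F#, A.
E (5/3): E, G, B.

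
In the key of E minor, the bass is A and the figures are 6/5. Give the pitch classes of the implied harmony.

A, C, E, F#

The written figures 6/5 are shorthand for 6/5/3: the 3 is implied.
A third above A in this key is C.
A fifth above A in this key is E.
A sixth above A in this key is F#.
Together with the bass A, this spells F# half-diminished seventh in first inversion.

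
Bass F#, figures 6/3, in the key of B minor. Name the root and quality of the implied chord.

The figures 6/3 indicate a triad in first inversion.
In first inversion the root lies a sixth above the bass: a sixth above F# in B minor is D.
The chord tones are F#, A, D, giving D major.

D major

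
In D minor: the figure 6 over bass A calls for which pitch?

Counting 5 letter steps above A lands on F; in D minor, that letter is F.

F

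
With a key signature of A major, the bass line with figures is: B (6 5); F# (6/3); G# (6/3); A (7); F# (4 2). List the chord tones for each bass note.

B, D, F#, G# | F#, A, D | G#, B, E | A, C#, E, G# | F#, G#, B, D

B (6/5/3): B, D, F#, G#.
F# (6/3): F#, A, D.
G# (6/3): G#, B, E.
A (7/5/3): A, C#, E, G#.
F# (6/4/2): F#, G#, B, D.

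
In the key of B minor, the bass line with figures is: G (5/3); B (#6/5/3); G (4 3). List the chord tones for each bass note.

G, B, D | B, D, F#, G# | G, B, C#, E

G (5/3): G, B, D.
B (#6/5/3): B, D, F#, G#.
G (6/4/3): G, B, C#, E.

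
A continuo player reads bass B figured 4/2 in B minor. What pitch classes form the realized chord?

The written figures 4/2 are shorthand for 6/4/2: the 6 is implied.
A second above B in this key is C#.
A fourth above B in this key is E.
A sixth above B in this key is G.
Together with the bass B, this spells C# half-diminished seventh in third inversion.

B, C#, E, G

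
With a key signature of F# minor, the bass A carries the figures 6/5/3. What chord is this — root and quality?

F# minor seventh

The figures 6/5/3 indicate a seventh chord in first inversion.
In first inversion the root lies a sixth above the bass: a sixth above A in F# minor is F#.
The chord tones are A, C#, E, F#, giving F# minor seventh.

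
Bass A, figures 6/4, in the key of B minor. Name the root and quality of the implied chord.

The figures 6/4 indicate a triad in second inversion.
In second inversion the root lies a fourth above the bass: a fourth above A in B minor is D.
The chord tones are A, D, F#, giving D major.

D major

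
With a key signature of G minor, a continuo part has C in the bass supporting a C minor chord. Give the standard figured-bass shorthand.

no figures

C is the root of C minor, so the chord is in root position.
A triad in root position is figured 5/3, conventionally abbreviated (no figures — root-position triad).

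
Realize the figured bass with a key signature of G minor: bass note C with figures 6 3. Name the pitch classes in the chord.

A third above C in this key is Eb.
A sixth above C in this key is A.
Together with the bass C, this spells A diminished in first inversion.

C, Eb, A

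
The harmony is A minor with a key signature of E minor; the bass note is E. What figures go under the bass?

6/4

E is the fifth of A minor, so the chord is in second inversion.
A triad in second inversion is figured 6/4, conventionally abbreviated 6/4.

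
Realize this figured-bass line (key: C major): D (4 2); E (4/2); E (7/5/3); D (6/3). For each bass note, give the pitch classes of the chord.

D, E, G, B | E, F, A, C | E, G, B, D | D, F, B

D (6/4/2): D, E, G, B.
E (6/4/2): E, F, A, C.
E (7/5/3): E, G, B, D.
D (6/3): D, F, B.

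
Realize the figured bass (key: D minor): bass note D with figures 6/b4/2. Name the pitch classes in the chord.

D, E, Gb, Bb

A second above D in this key is E.
A fourth above D in this key is G, lowered to Gb by the flat.
A sixth above D in this key is Bb.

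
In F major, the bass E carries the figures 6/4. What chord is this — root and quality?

The figures 6/4 indicate a triad in second inversion.
In second inversion the root lies a fourth above the bass: a fourth above E in F major is A.
The chord tones are E, A, C, giving A minor.

A minor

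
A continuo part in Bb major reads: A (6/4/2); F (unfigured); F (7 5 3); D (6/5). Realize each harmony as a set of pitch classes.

A, Bb, D, F | F, A, C | F, A, C, Eb | D, F, A, Bb

A (6/4/2): A, Bb, D, F.
F (5/3): F, A, C.
F (7/5/3): F, A, C, Eb.
D (6/5/3): D, F, A, Bb.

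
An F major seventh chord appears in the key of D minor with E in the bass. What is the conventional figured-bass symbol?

E is the seventh of F major seventh, so the chord is in third inversion.
A seventh chord in third inversion is figured 6/4/2, conventionally abbreviated 4/2.

4/2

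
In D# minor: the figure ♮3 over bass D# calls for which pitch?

Counting 2 letter steps above D# lands on F; in D# minor, that letter is F#.
The ♮3 figure makes it natural, giving F.

F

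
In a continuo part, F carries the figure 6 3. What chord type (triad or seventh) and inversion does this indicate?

triad, first inversion

Intervals of 6/3 above the bass form a triad; the bass is the third, so this is first inversion.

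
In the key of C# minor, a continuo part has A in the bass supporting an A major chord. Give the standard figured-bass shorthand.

A is the root of A major, so the chord is in root position.
A triad in root position is figured 5/3, conventionally abbreviated (no figures — root-position triad).

no figures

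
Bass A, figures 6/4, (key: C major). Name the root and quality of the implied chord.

The figures 6/4 indicate a triad in second inversion.
In second inversion the root lies a fourth above the bass: a fourth above A in C major is D.
The chord tones are A, D, F, giving D minor.

D minor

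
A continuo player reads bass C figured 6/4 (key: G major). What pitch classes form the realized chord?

C, F#, A

A fourth above C in this key is F#.
A sixth above C in this key is A.
Together with the bass C, this spells F# diminished in second inversion.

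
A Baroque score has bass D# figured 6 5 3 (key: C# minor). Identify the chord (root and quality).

B dominant seventh

The figures 6 5 3 indicate a seventh chord in first inversion.
In first inversion the root lies a sixth above the bass: a sixth above D# in C# minor is B.
The chord tones are D#, F#, A, B, giving B dominant seventh.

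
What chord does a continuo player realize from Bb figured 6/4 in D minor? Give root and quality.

The figures 6/4 indicate a triad in second inversion.
In second inversion the root lies a fourth above the bass: a fourth above Bb in D minor is E.
The chord tones are Bb, E, G, giving E diminished.

E diminished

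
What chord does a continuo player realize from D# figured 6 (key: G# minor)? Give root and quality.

The figures 6 indicate a triad in first inversion.
In first inversion the root lies a sixth above the bass: a sixth above D# in G# minor is B.
The chord tones are D#, F#, B, giving B major.

B major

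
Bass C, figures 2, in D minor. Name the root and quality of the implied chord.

The figures 2 indicate a seventh chord in third inversion.
In third inversion the root lies a second above the bass: a second above C in D minor is D.
The chord tones are C, D, F, A, giving D minor seventh.

D minor seventh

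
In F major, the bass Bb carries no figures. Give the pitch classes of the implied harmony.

An unfigured bass implies 5/3.
A third above Bb in this key is D.
A fifth above Bb in this key is F.
Together with the bass Bb, this spells Bb major in root position.

Bb, D, F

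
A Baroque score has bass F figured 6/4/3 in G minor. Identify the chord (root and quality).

The figures 6/4/3 indicate a seventh chord in second inversion.
In second inversion the root lies a fourth above the bass: a fourth above F in G minor is Bb.
The chord tones are F, A, Bb, D, giving Bb major seventh.

Bb major seventh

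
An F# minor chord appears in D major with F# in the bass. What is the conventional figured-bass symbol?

F# is the root of F# minor, so the chord is in root position.
A triad in root position is figured 5/3, conventionally abbreviated (no figures — root-position triad).

no figures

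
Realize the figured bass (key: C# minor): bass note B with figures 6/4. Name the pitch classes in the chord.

B, E, G#

A fourth above B in this key is E.
A sixth above B in this key is G#.
Together with the bass B, this spells E major in second inversion.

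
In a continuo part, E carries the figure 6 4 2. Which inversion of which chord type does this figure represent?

seventh chord, third inversion

Intervals of 6/4/2 above the bass form a seventh chord; the bass is the seventh, so this is third inversion.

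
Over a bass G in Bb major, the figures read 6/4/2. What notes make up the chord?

A second above G in this key is A.
A fourth above G in this key is C.
A sixth above G in this key is Eb.
Together with the bass G, this spells A half-diminished seventh in third inversion.

G, A, C, Eb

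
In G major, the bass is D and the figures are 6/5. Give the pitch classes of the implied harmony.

D, F#, A, B

The written figures 6/5 are shorthand for 6/5/3: the 3 is implied.
A third above D in this key is F#.
A fifth above D in this key is A.
A sixth above D in this key is B.
Together with the bass D, this spells B minor seventh in first inversion.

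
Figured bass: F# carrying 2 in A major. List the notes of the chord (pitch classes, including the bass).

F#, G#, B, D

The written figures 2 are shorthand for 6/4/2: the 6/4 are implied.
A second above F# in this key is G#.
A fourth above F# in this key is B.
A sixth above F# in this key is D.
Together with the bass F#, this spells G# half-diminished seventh in third inversion.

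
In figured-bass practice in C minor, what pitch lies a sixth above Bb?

Counting 5 letter steps above Bb lands on G; in C minor, that letter is G.

G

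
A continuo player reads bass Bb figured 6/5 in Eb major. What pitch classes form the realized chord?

Bb, D, F, G

The written figures 6/5 are shorthand for 6/5/3: the 3 is implied.
A third above Bb in this key is D.
A fifth above Bb in this key is F.
A sixth above Bb in this key is G.
Together with the bass Bb, this spells G minor seventh in first inversion.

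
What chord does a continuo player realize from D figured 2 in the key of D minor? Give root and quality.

The figures 2 indicate a seventh chord in third inversion.
In third inversion the root lies a second above the bass: a second above D in D minor is E.
The chord tones are D, E, G, Bb, giving E half-diminished seventh.

E half-diminished seventh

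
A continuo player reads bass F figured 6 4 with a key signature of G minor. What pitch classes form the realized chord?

A fourth above F in this key is Bb.
A sixth above F in this key is D.
Together with the bass F, this spells Bb major in second inversion.

F, Bb, D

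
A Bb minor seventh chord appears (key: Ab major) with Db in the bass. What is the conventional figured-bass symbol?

Db is the third of Bb minor seventh, so the chord is in first inversion.
A seventh chord in first inversion is figured 6/5/3, conventionally abbreviated 6/5.

6/5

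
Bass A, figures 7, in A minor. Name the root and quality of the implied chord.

A minor seventh

The figures 7 indicate a seventh chord in root position.
In root position the bass is the root, so the root is A.
The chord tones are A, C, E, G, giving A minor seventh.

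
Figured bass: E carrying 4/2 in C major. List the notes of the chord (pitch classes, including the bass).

The written figures 4/2 are shorthand for 6/4/2: the 6 is implied.
A second above E in this key is F.
A fourth above E in this key is A.
A sixth above E in this key is C.
Together with the bass E, this spells F major seventh in third inversion.

E, F, A, C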